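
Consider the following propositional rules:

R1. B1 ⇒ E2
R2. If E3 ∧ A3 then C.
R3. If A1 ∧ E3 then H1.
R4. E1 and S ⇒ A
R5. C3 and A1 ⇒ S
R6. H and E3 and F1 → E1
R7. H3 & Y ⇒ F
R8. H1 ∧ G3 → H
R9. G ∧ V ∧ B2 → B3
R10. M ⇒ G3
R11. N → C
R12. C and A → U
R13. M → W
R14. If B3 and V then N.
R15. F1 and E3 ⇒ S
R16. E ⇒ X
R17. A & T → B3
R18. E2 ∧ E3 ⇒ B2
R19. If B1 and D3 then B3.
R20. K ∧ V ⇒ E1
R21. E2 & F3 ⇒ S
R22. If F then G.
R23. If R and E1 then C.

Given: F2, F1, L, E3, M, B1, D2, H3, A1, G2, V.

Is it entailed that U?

No

Forward chaining from the given facts derives: E2, H1, G3, W, S, B2, H, E1, A.
The only rule concluding U is R12, which needs C; that is never established.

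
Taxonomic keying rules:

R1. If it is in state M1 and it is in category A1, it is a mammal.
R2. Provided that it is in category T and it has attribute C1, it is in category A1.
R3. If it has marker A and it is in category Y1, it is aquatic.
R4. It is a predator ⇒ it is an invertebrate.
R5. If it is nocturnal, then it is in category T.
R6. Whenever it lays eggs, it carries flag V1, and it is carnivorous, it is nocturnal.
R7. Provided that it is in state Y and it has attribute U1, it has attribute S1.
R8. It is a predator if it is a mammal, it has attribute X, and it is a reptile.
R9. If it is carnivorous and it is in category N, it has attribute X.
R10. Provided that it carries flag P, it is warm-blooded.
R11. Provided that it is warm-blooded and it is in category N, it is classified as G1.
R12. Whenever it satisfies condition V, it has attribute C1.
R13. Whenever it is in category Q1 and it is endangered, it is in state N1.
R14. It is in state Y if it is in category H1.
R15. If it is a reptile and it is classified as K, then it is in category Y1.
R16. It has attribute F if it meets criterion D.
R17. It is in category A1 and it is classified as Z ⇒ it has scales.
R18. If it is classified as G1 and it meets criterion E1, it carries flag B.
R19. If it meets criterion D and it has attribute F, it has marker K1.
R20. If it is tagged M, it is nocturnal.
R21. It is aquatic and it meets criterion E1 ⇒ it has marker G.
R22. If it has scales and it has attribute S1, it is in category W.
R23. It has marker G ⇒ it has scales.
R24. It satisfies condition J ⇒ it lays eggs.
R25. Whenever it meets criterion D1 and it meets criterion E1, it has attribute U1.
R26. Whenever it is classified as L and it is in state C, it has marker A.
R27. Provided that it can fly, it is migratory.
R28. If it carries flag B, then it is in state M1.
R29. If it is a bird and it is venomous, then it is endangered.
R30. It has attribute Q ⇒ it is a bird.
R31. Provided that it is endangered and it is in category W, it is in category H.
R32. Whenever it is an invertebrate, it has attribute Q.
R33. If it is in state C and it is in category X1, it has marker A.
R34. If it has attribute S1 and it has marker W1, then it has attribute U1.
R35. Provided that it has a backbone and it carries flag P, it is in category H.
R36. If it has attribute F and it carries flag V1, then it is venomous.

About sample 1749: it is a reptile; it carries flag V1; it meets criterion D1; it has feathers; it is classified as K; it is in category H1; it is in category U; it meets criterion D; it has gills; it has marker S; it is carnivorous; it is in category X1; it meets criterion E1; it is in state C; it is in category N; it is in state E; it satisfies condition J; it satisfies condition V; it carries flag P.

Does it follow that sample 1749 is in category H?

Yes

By R9 (it is carnivorous, it is in category N): it has attribute X.
By R10 (it carries flag P): it is warm-blooded.
By R11 (it is warm-blooded, it is in category N): it is classified as G1.
By R12 (it satisfies condition V): it has attribute C1.
By R14 (it is in category H1): it is in state Y.
By R15 (it is a reptile, it is classified as K): it is in category Y1.
By R16 (it meets criterion D): it has attribute F.
By R18 (it is classified as G1, it meets criterion E1): it carries flag B.
By R24 (it satisfies condition J): it lays eggs.
By R25 (it meets criterion D1, it meets criterion E1): it has attribute U1.
By R28 (it carries flag B): it is in state M1.
By R33 (it is in state C, it is in category X1): it has marker A.
By R36 (it has attribute F, it carries flag V1): it is venomous.
By R3 (it has marker A, it is in category Y1): it is aquatic.
By R6 (it lays eggs, it carries flag V1, it is carnivorous): it is nocturnal.
By R7 (it is in state Y, it has attribute U1): it has attribute S1.
By R21 (it is aquatic, it meets criterion E1): it has marker G.
By R23 (it has marker G): it has scales.
By R5 (it is nocturnal): it is in category T.
By R22 (it has scales, it has attribute S1): it is in category W.
By R2 (it is in category T, it has attribute C1): it is in category A1.
By R1 (it is in state M1, it is in category A1): it is a mammal.
By R8 (it is a mammal, it has attribute X, it is a reptile): it is a predator.
By R4 (it is a predator): it is an invertebrate.
By R32 (it is an invertebrate): it has attribute Q.
By R30 (it has attribute Q): it is a bird.
By R29 (it is a bird, it is venomous): it is endangered.
By R31 (it is endangered, it is in category W): it is in category H.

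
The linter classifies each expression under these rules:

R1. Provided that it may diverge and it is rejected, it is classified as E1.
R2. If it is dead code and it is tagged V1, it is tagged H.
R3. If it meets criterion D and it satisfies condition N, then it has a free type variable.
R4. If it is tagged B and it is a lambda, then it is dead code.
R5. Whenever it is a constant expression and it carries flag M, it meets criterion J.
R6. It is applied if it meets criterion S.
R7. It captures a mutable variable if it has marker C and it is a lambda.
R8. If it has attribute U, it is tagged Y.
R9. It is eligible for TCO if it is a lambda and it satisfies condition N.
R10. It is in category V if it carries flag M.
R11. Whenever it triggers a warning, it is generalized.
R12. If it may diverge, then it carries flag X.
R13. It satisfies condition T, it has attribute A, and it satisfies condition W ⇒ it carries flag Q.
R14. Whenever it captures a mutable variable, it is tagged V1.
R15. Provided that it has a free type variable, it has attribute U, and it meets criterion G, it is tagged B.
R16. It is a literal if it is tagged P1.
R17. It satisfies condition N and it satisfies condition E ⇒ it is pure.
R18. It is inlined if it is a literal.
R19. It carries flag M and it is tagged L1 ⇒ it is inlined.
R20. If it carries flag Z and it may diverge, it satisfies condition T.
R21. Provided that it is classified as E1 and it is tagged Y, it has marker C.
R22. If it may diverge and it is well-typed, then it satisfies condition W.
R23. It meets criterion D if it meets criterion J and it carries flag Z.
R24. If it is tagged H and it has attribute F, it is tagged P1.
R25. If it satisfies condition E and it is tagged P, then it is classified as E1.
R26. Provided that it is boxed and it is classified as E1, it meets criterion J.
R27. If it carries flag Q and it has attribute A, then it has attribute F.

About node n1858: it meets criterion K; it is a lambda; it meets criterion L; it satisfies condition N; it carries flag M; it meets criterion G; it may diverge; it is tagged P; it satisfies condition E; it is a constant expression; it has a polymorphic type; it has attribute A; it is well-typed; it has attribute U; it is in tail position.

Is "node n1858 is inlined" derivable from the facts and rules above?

Forward chaining from the given facts derives: meets criterion J, is tagged Y, is eligible for TCO, is in category V, carries flag X, is pure, satisfies condition W, is classified as E1, has marker C, captures a mutable variable, is tagged V1.
Rules concluding "it is inlined": R18 needs "it is a literal"; R19 needs "it is tagged L1" — none of these are established.

No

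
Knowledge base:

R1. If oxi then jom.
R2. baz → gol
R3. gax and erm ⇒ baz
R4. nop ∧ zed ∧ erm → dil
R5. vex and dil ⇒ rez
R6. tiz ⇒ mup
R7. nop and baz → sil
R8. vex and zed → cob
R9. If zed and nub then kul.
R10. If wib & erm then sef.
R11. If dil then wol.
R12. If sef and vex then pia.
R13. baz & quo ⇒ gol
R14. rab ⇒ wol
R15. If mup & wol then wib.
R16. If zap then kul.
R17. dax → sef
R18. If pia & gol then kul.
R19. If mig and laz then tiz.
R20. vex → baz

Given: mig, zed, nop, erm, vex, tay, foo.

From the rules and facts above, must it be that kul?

Forward chaining from the given facts derives: dil, rez, cob, wol, baz, gol, sil.
Rules concluding kul: R9 needs nub; R16 needs zap; R18 needs pia — none of these are established.

No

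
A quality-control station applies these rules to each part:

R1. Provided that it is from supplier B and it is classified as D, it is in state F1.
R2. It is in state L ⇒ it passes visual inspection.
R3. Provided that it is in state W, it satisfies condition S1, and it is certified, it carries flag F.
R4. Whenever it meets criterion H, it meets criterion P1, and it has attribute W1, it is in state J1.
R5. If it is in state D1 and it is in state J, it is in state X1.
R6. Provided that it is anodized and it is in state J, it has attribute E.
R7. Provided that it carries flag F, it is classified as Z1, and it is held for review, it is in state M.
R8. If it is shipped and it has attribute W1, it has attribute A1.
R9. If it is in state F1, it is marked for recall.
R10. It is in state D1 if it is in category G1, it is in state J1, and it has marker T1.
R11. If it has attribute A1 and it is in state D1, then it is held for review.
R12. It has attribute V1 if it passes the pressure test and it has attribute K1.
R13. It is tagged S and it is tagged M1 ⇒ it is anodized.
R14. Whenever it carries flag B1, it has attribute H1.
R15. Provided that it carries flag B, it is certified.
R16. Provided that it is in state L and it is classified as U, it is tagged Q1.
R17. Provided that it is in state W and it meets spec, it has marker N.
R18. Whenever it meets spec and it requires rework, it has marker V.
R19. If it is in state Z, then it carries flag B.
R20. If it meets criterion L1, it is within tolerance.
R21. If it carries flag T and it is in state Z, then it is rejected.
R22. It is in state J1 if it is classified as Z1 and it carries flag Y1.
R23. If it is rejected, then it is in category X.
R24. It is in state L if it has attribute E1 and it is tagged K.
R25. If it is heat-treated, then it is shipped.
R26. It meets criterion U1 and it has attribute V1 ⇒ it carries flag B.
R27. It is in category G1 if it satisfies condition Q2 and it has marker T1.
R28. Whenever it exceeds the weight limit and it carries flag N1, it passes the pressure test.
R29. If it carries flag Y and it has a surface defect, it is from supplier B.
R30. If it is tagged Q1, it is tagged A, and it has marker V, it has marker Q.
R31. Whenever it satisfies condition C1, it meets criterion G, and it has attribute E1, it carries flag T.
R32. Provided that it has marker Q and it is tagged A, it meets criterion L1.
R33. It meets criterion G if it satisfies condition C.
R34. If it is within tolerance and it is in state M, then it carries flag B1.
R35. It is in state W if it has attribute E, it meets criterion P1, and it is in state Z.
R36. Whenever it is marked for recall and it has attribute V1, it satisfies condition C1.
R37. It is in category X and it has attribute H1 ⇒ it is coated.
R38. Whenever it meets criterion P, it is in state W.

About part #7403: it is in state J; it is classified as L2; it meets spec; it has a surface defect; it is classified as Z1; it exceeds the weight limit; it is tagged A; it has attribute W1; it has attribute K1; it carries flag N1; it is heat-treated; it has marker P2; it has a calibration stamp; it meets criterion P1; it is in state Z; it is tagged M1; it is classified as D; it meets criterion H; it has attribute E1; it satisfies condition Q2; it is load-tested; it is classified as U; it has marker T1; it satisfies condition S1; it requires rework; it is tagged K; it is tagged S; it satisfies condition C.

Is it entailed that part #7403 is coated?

Forward chaining from the given facts derives: is in state J1, is anodized, has marker V, carries flag B, is in state L, is shipped, is in category G1, passes the pressure test, meets criterion G, passes visual inspection, has attribute E, has attribute A1, is in state D1, is held for review, has attribute V1, is certified, is tagged Q1, has marker Q, meets criterion L1, is in state W, carries flag F, is in state X1, is in state M, has marker N, is within tolerance, carries flag B1, has attribute H1.
The only rule concluding "it is coated" is R37, which needs "it is in category X"; that is never established.

No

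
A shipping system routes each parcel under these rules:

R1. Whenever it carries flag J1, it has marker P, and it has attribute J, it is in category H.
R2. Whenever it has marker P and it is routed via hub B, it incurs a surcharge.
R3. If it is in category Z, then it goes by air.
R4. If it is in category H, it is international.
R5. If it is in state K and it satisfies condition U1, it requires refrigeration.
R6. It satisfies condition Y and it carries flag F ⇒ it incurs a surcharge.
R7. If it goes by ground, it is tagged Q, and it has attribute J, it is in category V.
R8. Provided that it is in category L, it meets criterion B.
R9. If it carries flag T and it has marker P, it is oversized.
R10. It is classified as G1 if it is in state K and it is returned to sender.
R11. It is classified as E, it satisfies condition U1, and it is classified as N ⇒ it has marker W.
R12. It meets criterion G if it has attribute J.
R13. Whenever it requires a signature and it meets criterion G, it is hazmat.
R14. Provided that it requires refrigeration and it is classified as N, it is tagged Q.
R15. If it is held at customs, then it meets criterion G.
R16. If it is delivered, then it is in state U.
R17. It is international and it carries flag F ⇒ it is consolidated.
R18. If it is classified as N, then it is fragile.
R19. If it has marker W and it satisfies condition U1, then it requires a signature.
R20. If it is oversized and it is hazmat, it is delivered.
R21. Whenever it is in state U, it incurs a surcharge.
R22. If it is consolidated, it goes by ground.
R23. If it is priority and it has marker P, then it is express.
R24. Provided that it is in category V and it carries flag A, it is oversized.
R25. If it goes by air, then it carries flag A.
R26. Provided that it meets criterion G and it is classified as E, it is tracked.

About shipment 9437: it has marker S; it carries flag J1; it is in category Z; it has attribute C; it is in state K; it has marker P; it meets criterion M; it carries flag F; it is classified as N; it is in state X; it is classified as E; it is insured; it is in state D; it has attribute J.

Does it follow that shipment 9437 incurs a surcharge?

No

Forward chaining from the given facts derives: is in category H, goes by air, is international, meets criterion G, is consolidated, is fragile, goes by ground, carries flag A, is tracked.
Rules concluding "it incurs a surcharge": R2 needs "it is routed via hub B"; R6 needs "it satisfies condition Y"; R21 needs "it is in state U" — none of these are established.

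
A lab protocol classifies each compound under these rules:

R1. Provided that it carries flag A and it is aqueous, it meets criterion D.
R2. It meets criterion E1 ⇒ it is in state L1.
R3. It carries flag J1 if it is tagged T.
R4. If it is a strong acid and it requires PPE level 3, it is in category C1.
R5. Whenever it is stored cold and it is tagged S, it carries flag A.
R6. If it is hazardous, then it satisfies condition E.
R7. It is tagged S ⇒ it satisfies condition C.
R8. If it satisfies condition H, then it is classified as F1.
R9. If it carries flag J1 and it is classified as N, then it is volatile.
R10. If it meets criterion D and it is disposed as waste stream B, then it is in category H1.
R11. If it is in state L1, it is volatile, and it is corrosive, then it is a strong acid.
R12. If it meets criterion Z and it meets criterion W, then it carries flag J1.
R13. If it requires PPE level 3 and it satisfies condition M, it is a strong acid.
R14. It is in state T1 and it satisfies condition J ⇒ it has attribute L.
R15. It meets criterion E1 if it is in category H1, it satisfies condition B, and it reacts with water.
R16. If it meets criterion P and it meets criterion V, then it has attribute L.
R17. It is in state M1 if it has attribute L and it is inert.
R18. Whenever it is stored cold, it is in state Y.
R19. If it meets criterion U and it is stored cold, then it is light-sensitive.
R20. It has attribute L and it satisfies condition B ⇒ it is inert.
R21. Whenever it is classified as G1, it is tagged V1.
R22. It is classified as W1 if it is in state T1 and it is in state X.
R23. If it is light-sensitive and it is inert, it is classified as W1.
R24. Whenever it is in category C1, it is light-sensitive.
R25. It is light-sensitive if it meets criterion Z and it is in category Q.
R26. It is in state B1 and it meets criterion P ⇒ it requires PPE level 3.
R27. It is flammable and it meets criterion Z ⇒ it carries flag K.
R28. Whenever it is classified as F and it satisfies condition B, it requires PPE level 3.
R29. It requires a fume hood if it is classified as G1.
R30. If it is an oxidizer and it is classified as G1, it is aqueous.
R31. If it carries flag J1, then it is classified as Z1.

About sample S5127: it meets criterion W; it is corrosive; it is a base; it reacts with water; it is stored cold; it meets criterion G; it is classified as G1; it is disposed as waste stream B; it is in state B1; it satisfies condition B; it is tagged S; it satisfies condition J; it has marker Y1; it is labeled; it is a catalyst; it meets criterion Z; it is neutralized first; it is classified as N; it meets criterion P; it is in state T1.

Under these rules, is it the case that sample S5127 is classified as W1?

Forward chaining from the given facts derives: carries flag A, satisfies condition C, carries flag J1, has attribute L, is in state Y, is inert, is tagged V1, requires PPE level 3, requires a fume hood, is classified as Z1, is volatile, is in state M1.
Rules concluding "it is classified as W1": R22 needs "it is in state X"; R23 needs "it is light-sensitive" — none of these are established.

No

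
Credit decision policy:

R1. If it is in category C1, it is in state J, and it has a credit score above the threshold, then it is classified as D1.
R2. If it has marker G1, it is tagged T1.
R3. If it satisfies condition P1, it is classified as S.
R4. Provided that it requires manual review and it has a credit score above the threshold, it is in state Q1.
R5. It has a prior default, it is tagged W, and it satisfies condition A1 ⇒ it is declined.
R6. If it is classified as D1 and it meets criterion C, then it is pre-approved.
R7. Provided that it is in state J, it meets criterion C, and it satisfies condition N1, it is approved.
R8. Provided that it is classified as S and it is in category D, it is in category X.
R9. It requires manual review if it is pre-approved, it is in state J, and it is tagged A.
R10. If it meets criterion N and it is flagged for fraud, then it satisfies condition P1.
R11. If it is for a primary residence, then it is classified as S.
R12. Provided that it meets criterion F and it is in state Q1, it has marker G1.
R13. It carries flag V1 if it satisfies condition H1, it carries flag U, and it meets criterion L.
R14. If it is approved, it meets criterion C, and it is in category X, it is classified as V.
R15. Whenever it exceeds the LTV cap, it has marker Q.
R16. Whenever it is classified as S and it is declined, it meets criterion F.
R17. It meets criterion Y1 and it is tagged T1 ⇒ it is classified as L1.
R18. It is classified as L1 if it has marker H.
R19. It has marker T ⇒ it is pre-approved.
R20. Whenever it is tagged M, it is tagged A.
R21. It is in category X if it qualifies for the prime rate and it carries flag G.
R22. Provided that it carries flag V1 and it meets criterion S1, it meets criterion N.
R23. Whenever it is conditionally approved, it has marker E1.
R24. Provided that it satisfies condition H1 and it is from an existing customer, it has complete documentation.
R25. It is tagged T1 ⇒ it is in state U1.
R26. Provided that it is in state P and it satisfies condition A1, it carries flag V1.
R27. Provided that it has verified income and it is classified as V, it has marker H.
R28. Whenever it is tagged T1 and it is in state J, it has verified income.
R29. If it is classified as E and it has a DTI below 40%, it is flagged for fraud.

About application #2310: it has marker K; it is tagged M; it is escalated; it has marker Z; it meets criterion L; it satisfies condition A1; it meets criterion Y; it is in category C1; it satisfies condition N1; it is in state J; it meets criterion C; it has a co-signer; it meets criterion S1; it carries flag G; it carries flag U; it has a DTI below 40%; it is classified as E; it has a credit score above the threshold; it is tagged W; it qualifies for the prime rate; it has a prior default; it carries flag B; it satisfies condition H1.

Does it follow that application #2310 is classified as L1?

Yes

By R1 (it is in category C1, it is in state J, it has a credit score above the threshold): it is classified as D1.
By R5 (it has a prior default, it is tagged W, it satisfies condition A1): it is declined.
By R6 (it is classified as D1, it meets criterion C): it is pre-approved.
By R7 (it is in state J, it meets criterion C, it satisfies condition N1): it is approved.
By R13 (it satisfies condition H1, it carries flag U, it meets criterion L): it carries flag V1.
By R20 (it is tagged M): it is tagged A.
By R21 (it qualifies for the prime rate, it carries flag G): it is in category X.
By R22 (it carries flag V1, it meets criterion S1): it meets criterion N.
By R29 (it is classified as E, it has a DTI below 40%): it is flagged for fraud.
By R9 (it is pre-approved, it is in state J, it is tagged A): it requires manual review.
By R10 (it meets criterion N, it is flagged for fraud): it satisfies condition P1.
By R14 (it is approved, it meets criterion C, it is in category X): it is classified as V.
By R3 (it satisfies condition P1): it is classified as S.
By R4 (it requires manual review, it has a credit score above the threshold): it is in state Q1.
By R16 (it is classified as S, it is declined): it meets criterion F.
By R12 (it meets criterion F, it is in state Q1): it has marker G1.
By R2 (it has marker G1): it is tagged T1.
By R28 (it is tagged T1, it is in state J): it has verified income.
By R27 (it has verified income, it is classified as V): it has marker H.
By R18 (it has marker H): it is classified as L1.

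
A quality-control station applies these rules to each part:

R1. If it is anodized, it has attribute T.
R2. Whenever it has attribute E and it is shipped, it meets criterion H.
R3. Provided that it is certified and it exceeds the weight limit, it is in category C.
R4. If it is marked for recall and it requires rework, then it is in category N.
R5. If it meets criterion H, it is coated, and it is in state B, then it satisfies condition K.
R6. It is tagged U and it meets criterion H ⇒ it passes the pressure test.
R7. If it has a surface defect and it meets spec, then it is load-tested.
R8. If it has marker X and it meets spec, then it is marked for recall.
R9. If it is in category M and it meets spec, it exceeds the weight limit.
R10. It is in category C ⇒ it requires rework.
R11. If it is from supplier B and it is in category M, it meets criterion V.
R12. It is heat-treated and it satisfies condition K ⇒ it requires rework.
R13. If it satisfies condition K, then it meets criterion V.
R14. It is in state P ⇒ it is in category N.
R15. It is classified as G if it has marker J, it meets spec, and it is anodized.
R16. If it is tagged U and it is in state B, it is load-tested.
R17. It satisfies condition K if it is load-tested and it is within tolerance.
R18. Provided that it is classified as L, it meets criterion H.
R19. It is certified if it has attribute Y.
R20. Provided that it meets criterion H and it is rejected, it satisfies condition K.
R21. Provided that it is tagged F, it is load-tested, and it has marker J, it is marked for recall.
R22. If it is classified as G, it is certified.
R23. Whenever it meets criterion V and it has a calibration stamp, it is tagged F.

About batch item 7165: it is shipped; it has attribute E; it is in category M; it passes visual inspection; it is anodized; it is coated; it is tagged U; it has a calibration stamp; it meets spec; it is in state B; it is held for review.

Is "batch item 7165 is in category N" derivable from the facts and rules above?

No

Forward chaining from the given facts derives: has attribute T, meets criterion H, satisfies condition K, passes the pressure test, exceeds the weight limit, meets criterion V, is load-tested, is tagged F.
Rules concluding "it is in category N": R4 needs "it is marked for recall"; R14 needs "it is in state P" — none of these are established.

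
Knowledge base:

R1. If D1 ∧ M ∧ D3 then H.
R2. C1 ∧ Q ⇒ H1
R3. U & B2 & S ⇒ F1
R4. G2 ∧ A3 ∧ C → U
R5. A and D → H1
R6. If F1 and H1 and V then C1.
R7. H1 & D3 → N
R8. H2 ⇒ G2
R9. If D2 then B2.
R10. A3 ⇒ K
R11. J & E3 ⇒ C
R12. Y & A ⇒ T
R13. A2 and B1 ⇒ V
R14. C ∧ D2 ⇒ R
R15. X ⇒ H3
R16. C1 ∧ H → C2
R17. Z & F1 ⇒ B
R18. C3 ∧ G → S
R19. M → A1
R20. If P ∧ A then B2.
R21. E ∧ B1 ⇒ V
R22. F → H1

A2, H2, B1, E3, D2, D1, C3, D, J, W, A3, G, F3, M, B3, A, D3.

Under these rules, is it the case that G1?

No

Forward chaining from the given facts derives: H, H1, N, G2, B2, K, C, V, R, S, A1, U, F1, C1, C2.
No rule has G1 as its conclusion, and it is not among the given facts.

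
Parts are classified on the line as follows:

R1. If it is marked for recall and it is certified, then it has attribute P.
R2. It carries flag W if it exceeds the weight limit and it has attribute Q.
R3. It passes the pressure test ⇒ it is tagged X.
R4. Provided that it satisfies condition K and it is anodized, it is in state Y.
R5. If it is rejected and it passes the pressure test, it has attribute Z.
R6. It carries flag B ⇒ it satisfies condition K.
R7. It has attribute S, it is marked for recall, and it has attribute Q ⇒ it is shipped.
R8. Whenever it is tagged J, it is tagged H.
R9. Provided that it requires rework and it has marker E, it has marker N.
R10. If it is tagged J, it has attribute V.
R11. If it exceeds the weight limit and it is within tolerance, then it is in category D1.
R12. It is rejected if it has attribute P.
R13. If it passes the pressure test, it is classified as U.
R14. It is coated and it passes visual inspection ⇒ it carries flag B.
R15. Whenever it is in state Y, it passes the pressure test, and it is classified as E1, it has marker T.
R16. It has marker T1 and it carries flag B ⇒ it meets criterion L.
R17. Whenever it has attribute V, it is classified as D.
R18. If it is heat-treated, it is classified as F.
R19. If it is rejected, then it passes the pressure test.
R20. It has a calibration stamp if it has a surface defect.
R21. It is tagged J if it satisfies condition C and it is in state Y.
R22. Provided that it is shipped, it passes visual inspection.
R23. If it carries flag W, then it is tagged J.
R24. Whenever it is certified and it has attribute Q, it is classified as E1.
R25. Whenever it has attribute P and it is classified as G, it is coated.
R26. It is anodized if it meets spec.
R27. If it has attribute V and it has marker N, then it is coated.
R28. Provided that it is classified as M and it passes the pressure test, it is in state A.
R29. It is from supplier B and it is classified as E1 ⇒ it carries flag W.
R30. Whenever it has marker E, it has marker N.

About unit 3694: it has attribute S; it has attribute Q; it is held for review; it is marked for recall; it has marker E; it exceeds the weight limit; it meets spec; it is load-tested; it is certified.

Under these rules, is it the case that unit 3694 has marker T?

Yes

By R1 (it is marked for recall, it is certified): it has attribute P.
By R2 (it exceeds the weight limit, it has attribute Q): it carries flag W.
By R7 (it has attribute S, it is marked for recall, it has attribute Q): it is shipped.
By R12 (it has attribute P): it is rejected.
By R19 (it is rejected): it passes the pressure test.
By R22 (it is shipped): it passes visual inspection.
By R23 (it carries flag W): it is tagged J.
By R24 (it is certified, it has attribute Q): it is classified as E1.
By R26 (it meets spec): it is anodized.
By R30 (it has marker E): it has marker N.
By R10 (it is tagged J): it has attribute V.
By R27 (it has attribute V, it has marker N): it is coated.
By R14 (it is coated, it passes visual inspection): it carries flag B.
By R6 (it carries flag B): it satisfies condition K.
By R4 (it satisfies condition K, it is anodized): it is in state Y.
By R15 (it is in state Y, it passes the pressure test, it is classified as E1): it has marker T.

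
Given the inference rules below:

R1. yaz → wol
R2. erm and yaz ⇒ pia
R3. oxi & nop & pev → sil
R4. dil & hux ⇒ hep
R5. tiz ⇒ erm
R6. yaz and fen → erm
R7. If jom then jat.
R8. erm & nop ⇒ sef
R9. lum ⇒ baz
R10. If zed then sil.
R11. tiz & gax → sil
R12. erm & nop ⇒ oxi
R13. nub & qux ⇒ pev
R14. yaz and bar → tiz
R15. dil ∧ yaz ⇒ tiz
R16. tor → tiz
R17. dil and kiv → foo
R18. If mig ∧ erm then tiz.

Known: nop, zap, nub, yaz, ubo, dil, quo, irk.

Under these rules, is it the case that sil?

Forward chaining from the given facts derives: wol, tiz, erm, sef, oxi, pia.
Rules concluding sil: R3 needs pev; R10 needs zed; R11 needs gax — none of these are established.

No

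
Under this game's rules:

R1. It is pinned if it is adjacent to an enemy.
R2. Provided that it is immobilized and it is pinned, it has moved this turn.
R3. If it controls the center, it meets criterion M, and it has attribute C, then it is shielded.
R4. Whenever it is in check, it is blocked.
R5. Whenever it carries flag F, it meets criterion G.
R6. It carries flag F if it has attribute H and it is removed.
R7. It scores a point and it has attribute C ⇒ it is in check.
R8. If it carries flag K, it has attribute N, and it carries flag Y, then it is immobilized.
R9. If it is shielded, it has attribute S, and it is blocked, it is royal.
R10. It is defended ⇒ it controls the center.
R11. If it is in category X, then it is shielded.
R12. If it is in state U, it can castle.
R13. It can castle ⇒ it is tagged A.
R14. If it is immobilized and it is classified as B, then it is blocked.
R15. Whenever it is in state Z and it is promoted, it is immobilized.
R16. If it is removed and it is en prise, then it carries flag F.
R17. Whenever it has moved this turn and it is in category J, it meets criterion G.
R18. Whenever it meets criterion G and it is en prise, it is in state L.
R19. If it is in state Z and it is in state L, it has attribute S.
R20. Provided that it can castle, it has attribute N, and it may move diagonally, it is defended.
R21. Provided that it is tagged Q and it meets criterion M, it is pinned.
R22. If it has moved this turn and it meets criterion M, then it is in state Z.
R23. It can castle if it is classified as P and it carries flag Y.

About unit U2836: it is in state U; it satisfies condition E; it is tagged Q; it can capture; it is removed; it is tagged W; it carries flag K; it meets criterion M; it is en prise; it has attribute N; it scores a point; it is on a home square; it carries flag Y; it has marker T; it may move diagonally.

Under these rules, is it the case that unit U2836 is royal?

Forward chaining from the given facts derives: is immobilized, can castle, is tagged A, carries flag F, is defended, is pinned, has moved this turn, meets criterion G, controls the center, is in state L, is in state Z, has attribute S.
The only rule concluding "it is royal" is R9, which needs "it is shielded"; that is never established.

No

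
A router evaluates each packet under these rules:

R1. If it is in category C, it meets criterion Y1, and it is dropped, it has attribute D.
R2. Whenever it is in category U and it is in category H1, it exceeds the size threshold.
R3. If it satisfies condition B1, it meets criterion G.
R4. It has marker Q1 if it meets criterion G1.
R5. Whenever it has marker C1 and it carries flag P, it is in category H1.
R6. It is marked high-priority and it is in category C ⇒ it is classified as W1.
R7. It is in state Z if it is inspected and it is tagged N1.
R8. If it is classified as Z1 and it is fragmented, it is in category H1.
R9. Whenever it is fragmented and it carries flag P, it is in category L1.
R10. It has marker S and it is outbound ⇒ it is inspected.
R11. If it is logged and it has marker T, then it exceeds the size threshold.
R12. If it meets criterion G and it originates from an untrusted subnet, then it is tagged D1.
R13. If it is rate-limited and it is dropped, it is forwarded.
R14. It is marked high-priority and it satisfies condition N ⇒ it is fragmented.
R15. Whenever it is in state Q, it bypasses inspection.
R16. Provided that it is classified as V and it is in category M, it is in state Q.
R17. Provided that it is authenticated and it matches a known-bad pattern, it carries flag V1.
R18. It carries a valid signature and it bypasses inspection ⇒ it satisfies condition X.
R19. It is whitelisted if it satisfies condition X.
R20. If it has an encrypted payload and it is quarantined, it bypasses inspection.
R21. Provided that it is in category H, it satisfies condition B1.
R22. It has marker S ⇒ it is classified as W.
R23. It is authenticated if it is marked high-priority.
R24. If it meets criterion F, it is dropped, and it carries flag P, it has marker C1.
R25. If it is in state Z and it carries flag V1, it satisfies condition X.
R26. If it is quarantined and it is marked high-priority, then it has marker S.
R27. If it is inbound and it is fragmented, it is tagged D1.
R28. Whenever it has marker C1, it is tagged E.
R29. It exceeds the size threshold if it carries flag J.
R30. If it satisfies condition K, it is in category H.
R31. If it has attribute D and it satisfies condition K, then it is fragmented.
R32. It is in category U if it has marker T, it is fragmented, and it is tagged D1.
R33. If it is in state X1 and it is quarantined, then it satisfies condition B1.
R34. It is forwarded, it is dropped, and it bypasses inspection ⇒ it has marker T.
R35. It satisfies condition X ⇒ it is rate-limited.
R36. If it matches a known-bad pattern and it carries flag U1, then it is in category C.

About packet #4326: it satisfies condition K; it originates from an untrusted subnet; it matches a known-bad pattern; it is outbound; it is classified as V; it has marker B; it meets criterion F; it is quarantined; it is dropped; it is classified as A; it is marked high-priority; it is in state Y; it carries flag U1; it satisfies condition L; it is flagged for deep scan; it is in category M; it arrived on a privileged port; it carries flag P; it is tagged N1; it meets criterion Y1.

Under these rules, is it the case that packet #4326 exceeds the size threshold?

By R16 (it is classified as V, it is in category M): it is in state Q.
By R23 (it is marked high-priority): it is authenticated.
By R24 (it meets criterion F, it is dropped, it carries flag P): it has marker C1.
By R26 (it is quarantined, it is marked high-priority): it has marker S.
By R30 (it satisfies condition K): it is in category H.
By R36 (it matches a known-bad pattern, it carries flag U1): it is in category C.
By R1 (it is in category C, it meets criterion Y1, it is dropped): it has attribute D.
By R5 (it has marker C1, it carries flag P): it is in category H1.
By R10 (it has marker S, it is outbound): it is inspected.
By R15 (it is in state Q): it bypasses inspection.
By R17 (it is authenticated, it matches a known-bad pattern): it carries flag V1.
By R21 (it is in category H): it satisfies condition B1.
By R31 (it has attribute D, it satisfies condition K): it is fragmented.
By R3 (it satisfies condition B1): it meets criterion G.
By R7 (it is inspected, it is tagged N1): it is in state Z.
By R12 (it meets criterion G, it originates from an untrusted subnet): it is tagged D1.
By R25 (it is in state Z, it carries flag V1): it satisfies condition X.
By R35 (it satisfies condition X): it is rate-limited.
By R13 (it is rate-limited, it is dropped): it is forwarded.
By R34 (it is forwarded, it is dropped, it bypasses inspection): it has marker T.
By R32 (it has marker T, it is fragmented, it is tagged D1): it is in category U.
By R2 (it is in category U, it is in category H1): it exceeds the size threshold.

Yes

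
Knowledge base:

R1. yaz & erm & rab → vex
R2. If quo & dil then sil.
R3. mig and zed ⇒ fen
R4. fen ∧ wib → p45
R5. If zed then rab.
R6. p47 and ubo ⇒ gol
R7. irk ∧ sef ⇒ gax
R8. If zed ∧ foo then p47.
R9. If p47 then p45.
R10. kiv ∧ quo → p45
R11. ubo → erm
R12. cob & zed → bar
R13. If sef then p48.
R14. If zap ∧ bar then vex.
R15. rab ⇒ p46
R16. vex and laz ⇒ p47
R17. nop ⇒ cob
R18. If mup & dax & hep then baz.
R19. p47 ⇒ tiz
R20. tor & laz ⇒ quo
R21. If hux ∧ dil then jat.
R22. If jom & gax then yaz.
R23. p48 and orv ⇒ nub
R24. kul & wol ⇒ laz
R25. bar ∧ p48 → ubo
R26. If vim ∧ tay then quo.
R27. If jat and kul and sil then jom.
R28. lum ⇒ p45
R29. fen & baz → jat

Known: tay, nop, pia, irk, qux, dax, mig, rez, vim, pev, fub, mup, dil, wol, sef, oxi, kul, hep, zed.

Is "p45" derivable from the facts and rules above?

Yes

fen  (by R3: mig, zed)
rab  (by R5: zed)
gax  (by R7: irk, sef)
p48  (by R13: sef)
cob  (by R17: nop)
baz  (by R18: mup, dax, hep)
laz  (by R24: kul, wol)
quo  (by R26: vim, tay)
jat  (by R29: fen, baz)
sil  (by R2: quo, dil)
bar  (by R12: cob, zed)
ubo  (by R25: bar, p48)
jom  (by R27: jat, kul, sil)
erm  (by R11: ubo)
yaz  (by R22: jom, gax)
vex  (by R1: yaz, erm, rab)
p47  (by R16: vex, laz)
p45  (by R9: p47)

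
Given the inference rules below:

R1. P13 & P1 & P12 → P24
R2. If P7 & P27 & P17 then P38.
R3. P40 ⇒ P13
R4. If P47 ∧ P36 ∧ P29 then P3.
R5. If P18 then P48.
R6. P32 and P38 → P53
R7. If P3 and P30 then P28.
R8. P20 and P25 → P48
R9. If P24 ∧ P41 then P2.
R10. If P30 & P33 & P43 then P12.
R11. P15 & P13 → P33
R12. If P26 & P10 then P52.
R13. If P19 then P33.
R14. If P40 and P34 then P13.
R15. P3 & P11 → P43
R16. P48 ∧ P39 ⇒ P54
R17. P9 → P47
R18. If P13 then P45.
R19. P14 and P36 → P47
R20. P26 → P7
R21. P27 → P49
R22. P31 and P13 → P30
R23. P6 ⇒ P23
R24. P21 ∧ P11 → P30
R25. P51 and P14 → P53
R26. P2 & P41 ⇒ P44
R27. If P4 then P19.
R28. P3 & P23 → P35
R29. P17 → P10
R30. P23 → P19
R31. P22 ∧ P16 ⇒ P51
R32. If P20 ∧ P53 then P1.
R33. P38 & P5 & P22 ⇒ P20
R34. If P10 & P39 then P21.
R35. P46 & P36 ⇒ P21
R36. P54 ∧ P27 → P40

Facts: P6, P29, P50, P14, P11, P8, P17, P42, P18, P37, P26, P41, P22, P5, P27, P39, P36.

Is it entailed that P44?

No

Forward chaining from the given facts derives: P48, P54, P47, P7, P49, P23, P10, P19, P21, P40, P38, P13, P3, P52, P33, P43, P45, P30, P35, P20, P28, P12.
The only rule concluding P44 is R26, which needs P2; that is never established.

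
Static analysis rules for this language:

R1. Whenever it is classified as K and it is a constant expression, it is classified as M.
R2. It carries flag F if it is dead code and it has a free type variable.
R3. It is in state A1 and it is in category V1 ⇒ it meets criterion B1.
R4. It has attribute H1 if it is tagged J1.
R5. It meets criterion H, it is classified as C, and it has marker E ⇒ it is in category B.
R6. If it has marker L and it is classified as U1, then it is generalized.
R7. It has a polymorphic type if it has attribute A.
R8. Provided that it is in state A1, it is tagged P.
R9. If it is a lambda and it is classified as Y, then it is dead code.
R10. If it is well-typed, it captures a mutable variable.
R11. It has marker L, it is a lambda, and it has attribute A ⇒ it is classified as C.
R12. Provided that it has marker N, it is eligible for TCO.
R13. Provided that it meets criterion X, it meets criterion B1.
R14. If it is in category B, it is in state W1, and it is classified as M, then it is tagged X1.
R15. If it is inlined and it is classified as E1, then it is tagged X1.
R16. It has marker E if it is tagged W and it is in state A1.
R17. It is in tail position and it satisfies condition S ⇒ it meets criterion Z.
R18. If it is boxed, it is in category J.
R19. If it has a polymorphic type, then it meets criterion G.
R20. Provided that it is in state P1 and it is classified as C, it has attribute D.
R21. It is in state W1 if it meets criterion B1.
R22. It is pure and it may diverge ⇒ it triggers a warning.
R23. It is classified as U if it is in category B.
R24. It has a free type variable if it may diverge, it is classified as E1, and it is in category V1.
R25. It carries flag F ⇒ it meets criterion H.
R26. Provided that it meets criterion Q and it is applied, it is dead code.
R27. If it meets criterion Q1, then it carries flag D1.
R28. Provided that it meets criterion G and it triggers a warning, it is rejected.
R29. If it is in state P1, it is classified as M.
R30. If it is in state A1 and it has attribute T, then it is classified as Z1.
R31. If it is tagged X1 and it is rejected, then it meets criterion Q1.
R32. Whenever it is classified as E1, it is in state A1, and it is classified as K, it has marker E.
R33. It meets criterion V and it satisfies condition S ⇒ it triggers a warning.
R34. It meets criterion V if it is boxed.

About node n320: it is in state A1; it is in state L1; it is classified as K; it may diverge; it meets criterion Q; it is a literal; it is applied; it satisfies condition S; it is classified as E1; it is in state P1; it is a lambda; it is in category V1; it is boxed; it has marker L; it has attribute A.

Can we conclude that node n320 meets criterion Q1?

By R3 (it is in state A1, it is in category V1): it meets criterion B1.
By R7 (it has attribute A): it has a polymorphic type.
By R11 (it has marker L, it is a lambda, it has attribute A): it is classified as C.
By R19 (it has a polymorphic type): it meets criterion G.
By R21 (it meets criterion B1): it is in state W1.
By R24 (it may diverge, it is classified as E1, it is in category V1): it has a free type variable.
By R26 (it meets criterion Q, it is applied): it is dead code.
By R29 (it is in state P1): it is classified as M.
By R32 (it is classified as E1, it is in state A1, it is classified as K): it has marker E.
By R34 (it is boxed): it meets criterion V.
By R2 (it is dead code, it has a free type variable): it carries flag F.
By R25 (it carries flag F): it meets criterion H.
By R33 (it meets criterion V, it satisfies condition S): it triggers a warning.
By R5 (it meets criterion H, it is classified as C, it has marker E): it is in category B.
By R14 (it is in category B, it is in state W1, it is classified as M): it is tagged X1.
By R28 (it meets criterion G, it triggers a warning): it is rejected.
By R31 (it is tagged X1, it is rejected): it meets criterion Q1.

Yes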